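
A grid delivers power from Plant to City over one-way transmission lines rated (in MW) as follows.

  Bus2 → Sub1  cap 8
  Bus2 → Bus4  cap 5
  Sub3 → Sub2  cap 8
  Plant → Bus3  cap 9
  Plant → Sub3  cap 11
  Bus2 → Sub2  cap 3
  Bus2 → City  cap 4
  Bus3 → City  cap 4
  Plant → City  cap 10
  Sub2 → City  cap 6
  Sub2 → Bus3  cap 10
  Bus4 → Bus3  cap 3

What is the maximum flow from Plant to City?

20

Augment Plant→City: bottleneck 10, flow now 10.
Augment Plant→Bus3→City: bottleneck 4, flow now 14.
Augment Plant→Sub3→Sub2→City: bottleneck 6, flow now 20.
No augmenting path remains; maximum flow = 20.
In the residual graph, reachable from Plant: {Plant, Sub3, Sub2, Bus3}.
Min-cut edges: Plant→City (10), Sub2→City (6), Bus3→City (4); capacity 10 + 6 + 4 = 20.
This cut is saturated, so no flow can exceed 20.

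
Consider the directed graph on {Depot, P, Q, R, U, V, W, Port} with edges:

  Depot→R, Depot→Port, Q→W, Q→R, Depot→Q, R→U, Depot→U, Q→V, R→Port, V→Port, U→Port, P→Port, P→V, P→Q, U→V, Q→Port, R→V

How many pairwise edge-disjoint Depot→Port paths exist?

Assign every edge capacity 1; by Menger, the answer equals the max flow.
Path Depot→Port (+1); total 1.
Path Depot→Q→Port (+1); total 2.
Path Depot→R→Port (+1); total 3.
Path Depot→U→Port (+1); total 4.
No residual Depot→Port path; max flow = 4.
Certifying cut of size 4: {Depot→Port, Depot→Q, Depot→R, Depot→U}.

4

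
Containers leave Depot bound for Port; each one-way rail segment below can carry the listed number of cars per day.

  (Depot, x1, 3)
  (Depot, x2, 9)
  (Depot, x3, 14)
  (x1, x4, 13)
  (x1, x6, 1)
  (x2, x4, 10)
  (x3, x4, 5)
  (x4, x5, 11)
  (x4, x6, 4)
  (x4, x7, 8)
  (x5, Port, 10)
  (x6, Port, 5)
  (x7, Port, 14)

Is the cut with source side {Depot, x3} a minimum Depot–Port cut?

Yes — it is a minimum cut (capacity 17).

Given cut capacity: 3 + 9 + 5 = 17.
Augment Depot→x1→x6→Port: bottleneck 1, flow now 1.
Augment Depot→x1→x4→x5→Port: bottleneck 2, flow now 3.
Augment Depot→x2→x4→x5→Port: bottleneck 8, flow now 11.
Augment Depot→x2→x4→x6→Port: bottleneck 1, flow now 12.
Augment Depot→x3→x4→x6→Port: bottleneck 3, flow now 15.
Augment Depot→x3→x4→x7→Port: bottleneck 2, flow now 17.
No augmenting path remains; maximum flow = 17.
Cut capacity 17 equals the max flow, so it is a minimum cut.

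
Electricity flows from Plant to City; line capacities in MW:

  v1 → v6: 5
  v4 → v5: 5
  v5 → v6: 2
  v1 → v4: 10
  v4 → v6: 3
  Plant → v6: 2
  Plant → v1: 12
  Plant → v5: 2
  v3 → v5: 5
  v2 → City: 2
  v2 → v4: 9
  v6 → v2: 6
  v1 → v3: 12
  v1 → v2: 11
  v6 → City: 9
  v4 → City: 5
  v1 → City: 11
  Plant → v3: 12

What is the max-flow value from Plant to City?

16

Augment Plant→v1→City: bottleneck 11, flow now 11.
Augment Plant→v6→City: bottleneck 2, flow now 13.
Augment Plant→v1→v2→City: bottleneck 1, flow now 14.
Augment Plant→v5→v6→City: bottleneck 2, flow now 16.
No augmenting path remains; maximum flow = 16.
In the residual graph, reachable from Plant: {Plant, v3, v5}.
Min-cut edges: Plant→v1 (12), Plant→v6 (2), v5→v6 (2); capacity 12 + 2 + 2 = 16.
This cut is saturated, so no flow can exceed 16.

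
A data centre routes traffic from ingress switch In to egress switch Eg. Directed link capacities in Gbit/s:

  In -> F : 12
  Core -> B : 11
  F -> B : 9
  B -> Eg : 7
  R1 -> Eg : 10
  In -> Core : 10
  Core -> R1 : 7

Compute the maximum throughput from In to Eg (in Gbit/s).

Augment In→Core→R1→Eg: bottleneck 7, flow now 7.
Augment In→Core→B→Eg: bottleneck 3, flow now 10.
Augment In→F→B→Eg: bottleneck 4, flow now 14.
No augmenting path remains; maximum flow = 14.
In the residual graph, reachable from In: {In, Core, F, B}.
Min-cut edges: Core→R1 (7), B→Eg (7); capacity 7 + 7 = 14.
This cut is saturated, so no flow can exceed 14.

14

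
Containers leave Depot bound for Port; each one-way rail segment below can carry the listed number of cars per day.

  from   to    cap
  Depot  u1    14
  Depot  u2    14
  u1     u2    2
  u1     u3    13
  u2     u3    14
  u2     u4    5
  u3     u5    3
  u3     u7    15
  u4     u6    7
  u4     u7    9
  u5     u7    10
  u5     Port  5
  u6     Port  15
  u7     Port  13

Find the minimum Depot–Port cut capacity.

Augment Depot→u1→u3→u5→Port: bottleneck 3, flow now 3.
Augment Depot→u1→u3→u7→Port: bottleneck 10, flow now 13.
Augment Depot→u2→u3→u7→Port: bottleneck 3, flow now 16.
Augment Depot→u2→u4→u6→Port: bottleneck 5, flow now 21.
No augmenting path remains; maximum flow = 21.
By max-flow min-cut, the minimum cut capacity equals the max flow.
In the residual graph, reachable from Depot: {Depot, u1, u2, u3, u7}.
Min-cut edges: u2→u4 (5), u3→u5 (3), u7→Port (13); capacity 5 + 3 + 13 = 21.

21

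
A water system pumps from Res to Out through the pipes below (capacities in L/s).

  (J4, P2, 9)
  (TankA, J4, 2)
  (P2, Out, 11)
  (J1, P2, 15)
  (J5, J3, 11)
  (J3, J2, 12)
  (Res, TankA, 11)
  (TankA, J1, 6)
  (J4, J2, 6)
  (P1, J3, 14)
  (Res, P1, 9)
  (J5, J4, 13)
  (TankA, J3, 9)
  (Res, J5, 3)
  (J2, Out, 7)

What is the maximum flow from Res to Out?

18

Augment Res→TankA→J1→P2→Out: bottleneck 6, flow now 6.
Augment Res→TankA→J4→J2→Out: bottleneck 2, flow now 8.
Augment Res→TankA→J3→J2→Out: bottleneck 3, flow now 11.
Augment Res→J5→J4→J2→Out: bottleneck 2, flow now 13.
Augment Res→J5→J4→P2→Out: bottleneck 1, flow now 14.
Augment Res→P1→J3→J2→J4→P2→Out: bottleneck 4, flow now 18. (uses reverse residual edge)
No augmenting path remains; maximum flow = 18.
In the residual graph, reachable from Res: {Res, TankA, P1, J3, J2}.
Min-cut edges: Res→J5 (3), TankA→J1 (6), TankA→J4 (2), J2→Out (7); capacity 3 + 6 + 2 + 7 = 18.
This cut is saturated, so no flow can exceed 18.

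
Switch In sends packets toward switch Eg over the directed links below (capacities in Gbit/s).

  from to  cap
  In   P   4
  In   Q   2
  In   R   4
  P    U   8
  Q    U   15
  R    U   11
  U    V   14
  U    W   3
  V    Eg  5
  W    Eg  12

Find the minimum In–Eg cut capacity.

Augment In→P→U→V→Eg: bottleneck 4, flow now 4.
Augment In→Q→U→V→Eg: bottleneck 1, flow now 5.
Augment In→Q→U→W→Eg: bottleneck 1, flow now 6.
Augment In→R→U→W→Eg: bottleneck 2, flow now 8.
No augmenting path remains; maximum flow = 8.
By max-flow min-cut, the minimum cut capacity equals the max flow.
In the residual graph, reachable from In: {In, P, Q, R, U, V}.
Min-cut edges: U→W (3), V→Eg (5); capacity 3 + 5 = 8.

8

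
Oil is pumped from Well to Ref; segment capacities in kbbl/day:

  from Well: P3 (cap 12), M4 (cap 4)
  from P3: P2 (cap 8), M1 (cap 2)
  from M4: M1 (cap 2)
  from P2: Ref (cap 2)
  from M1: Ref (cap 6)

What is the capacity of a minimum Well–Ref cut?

Augment Well→P3→P2→Ref: bottleneck 2, flow now 2.
Augment Well→P3→M1→Ref: bottleneck 2, flow now 4.
Augment Well→M4→M1→Ref: bottleneck 2, flow now 6.
No augmenting path remains; maximum flow = 6.
By max-flow min-cut, the minimum cut capacity equals the max flow.
In the residual graph, reachable from Well: {Well, P3, M4, P2}.
Min-cut edges: P3→M1 (2), M4→M1 (2), P2→Ref (2); capacity 2 + 2 + 2 = 6.

6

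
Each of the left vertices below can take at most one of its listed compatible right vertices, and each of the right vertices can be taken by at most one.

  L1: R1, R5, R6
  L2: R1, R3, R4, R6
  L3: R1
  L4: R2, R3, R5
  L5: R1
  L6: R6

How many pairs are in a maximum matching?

Unit-capacity flow: source→left, listed edges, right→sink; max matching = max flow.
Augmenting path L1→R1 (+1); matched 1.
Augmenting path L2→R3 (+1); matched 2.
Augmenting path L4→R2 (+1); matched 3.
Augmenting path L6→R6 (+1); matched 4.
Augmenting path L3→R1→L1→R5 (+1); matched 5.
No augmenting path remains; maximum matching = 5.
König certificate: {L1, L2, L4, L6, R1} is a vertex cover of size 5 (every listed pair touches it), so no matching can be larger.

5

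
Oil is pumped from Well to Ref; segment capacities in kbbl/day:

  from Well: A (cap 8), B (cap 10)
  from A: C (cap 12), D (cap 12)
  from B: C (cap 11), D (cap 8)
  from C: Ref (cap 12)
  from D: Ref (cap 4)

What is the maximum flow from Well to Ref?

16

Augment Well→A→C→Ref: bottleneck 8, flow now 8.
Augment Well→B→C→Ref: bottleneck 4, flow now 12.
Augment Well→B→D→Ref: bottleneck 4, flow now 16.
No augmenting path remains; maximum flow = 16.
In the residual graph, reachable from Well: {Well, A, B, C, D}.
Min-cut edges: C→Ref (12), D→Ref (4); capacity 12 + 4 = 16.
This cut is saturated, so no flow can exceed 16.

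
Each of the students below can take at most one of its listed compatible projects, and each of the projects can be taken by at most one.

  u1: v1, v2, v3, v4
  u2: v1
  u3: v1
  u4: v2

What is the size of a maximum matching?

Unit-capacity flow: source→left, listed edges, right→sink; max matching = max flow.
Augmenting path u1→v1 (+1); matched 1.
Augmenting path u4→v2 (+1); matched 2.
Augmenting path u2→v1→u1→v3 (+1); matched 3.
No augmenting path remains; maximum matching = 3.
König certificate: {u1, u4, v1} is a vertex cover of size 3 (every listed pair touches it), so no matching can be larger.

3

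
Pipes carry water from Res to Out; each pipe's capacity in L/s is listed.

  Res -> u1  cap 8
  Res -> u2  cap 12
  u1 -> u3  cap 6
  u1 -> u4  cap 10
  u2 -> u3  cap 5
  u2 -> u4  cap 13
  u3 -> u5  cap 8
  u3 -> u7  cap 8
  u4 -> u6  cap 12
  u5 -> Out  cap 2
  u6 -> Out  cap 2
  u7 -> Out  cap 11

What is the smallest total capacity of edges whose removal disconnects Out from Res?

12

Augment Res→u1→u3→u5→Out: bottleneck 2, flow now 2.
Augment Res→u1→u3→u7→Out: bottleneck 4, flow now 6.
Augment Res→u1→u4→u6→Out: bottleneck 2, flow now 8.
Augment Res→u2→u3→u7→Out: bottleneck 4, flow now 12.
No augmenting path remains; maximum flow = 12.
By max-flow min-cut, the minimum cut capacity equals the max flow.
In the residual graph, reachable from Res: {Res, u1, u2, u3, u4, u5, u6}.
Min-cut edges: u3→u7 (8), u5→Out (2), u6→Out (2); capacity 8 + 2 + 2 = 12.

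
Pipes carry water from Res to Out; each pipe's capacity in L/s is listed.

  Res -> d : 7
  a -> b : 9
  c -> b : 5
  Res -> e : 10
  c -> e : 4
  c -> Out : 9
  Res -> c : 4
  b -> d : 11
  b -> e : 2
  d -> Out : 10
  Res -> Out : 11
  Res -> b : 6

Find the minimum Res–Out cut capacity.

Augment Res→Out: bottleneck 11, flow now 11.
Augment Res→c→Out: bottleneck 4, flow now 15.
Augment Res→d→Out: bottleneck 7, flow now 22.
Augment Res→b→d→Out: bottleneck 3, flow now 25.
No augmenting path remains; maximum flow = 25.
By max-flow min-cut, the minimum cut capacity equals the max flow.
In the residual graph, reachable from Res: {Res, b, d, e}.
Min-cut edges: Res→c (4), Res→Out (11), d→Out (10); capacity 4 + 11 + 10 = 25.

25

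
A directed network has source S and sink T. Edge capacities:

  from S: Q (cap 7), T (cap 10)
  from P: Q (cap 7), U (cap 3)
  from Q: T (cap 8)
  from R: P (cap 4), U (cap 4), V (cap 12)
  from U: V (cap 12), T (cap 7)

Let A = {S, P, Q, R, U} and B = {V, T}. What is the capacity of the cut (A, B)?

49

Edges leaving {S, P, Q, R, U}: S→T (10), Q→T (8), R→V (12), U→V (12), U→T (7).
Cut capacity = 10 + 8 + 12 + 12 + 7 = 49.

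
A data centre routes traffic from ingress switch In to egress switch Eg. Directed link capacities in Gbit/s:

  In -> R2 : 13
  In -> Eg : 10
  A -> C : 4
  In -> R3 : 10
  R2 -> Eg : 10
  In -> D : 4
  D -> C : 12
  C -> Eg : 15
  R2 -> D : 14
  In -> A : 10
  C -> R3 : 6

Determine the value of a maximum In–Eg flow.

31

Augment In→Eg: bottleneck 10, flow now 10.
Augment In→R2→Eg: bottleneck 10, flow now 20.
Augment In→A→C→Eg: bottleneck 4, flow now 24.
Augment In→D→C→Eg: bottleneck 4, flow now 28.
Augment In→R2→D→C→Eg: bottleneck 3, flow now 31.
No augmenting path remains; maximum flow = 31.
In the residual graph, reachable from In: {In, A, R3}.
Min-cut edges: In→R2 (13), In→D (4), In→Eg (10), A→C (4); capacity 13 + 4 + 10 + 4 = 31.
This cut is saturated, so no flow can exceed 31.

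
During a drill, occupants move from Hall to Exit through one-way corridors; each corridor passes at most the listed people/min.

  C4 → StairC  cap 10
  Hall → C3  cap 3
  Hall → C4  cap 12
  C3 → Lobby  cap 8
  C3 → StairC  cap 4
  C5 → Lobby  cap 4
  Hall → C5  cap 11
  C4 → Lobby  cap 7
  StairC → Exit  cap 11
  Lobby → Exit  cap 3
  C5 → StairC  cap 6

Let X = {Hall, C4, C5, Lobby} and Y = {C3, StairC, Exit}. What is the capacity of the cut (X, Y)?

22

Edges leaving {Hall, C4, C5, Lobby}: Hall→C3 (3), C4→StairC (10), C5→StairC (6), Lobby→Exit (3).
Cut capacity = 3 + 10 + 6 + 3 = 22.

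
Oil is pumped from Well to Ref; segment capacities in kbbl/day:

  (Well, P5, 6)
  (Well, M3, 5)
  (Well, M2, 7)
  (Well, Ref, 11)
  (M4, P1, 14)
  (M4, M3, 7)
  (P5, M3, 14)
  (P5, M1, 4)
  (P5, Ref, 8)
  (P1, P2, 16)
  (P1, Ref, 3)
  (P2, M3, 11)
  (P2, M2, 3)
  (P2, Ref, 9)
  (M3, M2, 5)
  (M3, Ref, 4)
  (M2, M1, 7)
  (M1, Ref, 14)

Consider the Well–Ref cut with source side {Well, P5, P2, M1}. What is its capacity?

Edges leaving {Well, P5, P2, M1}: Well→M3 (5), Well→M2 (7), Well→Ref (11), P5→M3 (14), P5→Ref (8), P2→M3 (11), P2→M2 (3), P2→Ref (9), M1→Ref (14).
Cut capacity = 5 + 7 + 11 + 14 + 8 + 11 + 3 + 9 + 14 = 82.

82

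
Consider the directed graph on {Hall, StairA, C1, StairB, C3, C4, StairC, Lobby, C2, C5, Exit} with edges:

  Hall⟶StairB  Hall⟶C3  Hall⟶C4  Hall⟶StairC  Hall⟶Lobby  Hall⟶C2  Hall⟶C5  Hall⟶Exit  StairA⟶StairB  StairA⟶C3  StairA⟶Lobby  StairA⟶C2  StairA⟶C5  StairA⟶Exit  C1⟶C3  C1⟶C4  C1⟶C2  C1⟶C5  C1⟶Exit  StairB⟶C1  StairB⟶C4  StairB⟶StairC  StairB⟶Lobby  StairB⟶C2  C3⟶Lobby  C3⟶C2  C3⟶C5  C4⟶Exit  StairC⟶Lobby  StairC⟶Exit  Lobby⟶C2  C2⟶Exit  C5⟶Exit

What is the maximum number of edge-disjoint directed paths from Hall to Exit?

Assign every edge capacity 1; by Menger, the answer equals the max flow.
Path Hall→Exit (+1); total 1.
Path Hall→C4→Exit (+1); total 2.
Path Hall→StairC→Exit (+1); total 3.
Path Hall→C2→Exit (+1); total 4.
Path Hall→C5→Exit (+1); total 5.
Path Hall→StairB→C1→Exit (+1); total 6.
No residual Hall→Exit path; max flow = 6.
Certifying cut of size 6: {C2→Exit, C5→Exit, Hall→C4, Hall→Exit, Hall→StairB, Hall→StairC}.

6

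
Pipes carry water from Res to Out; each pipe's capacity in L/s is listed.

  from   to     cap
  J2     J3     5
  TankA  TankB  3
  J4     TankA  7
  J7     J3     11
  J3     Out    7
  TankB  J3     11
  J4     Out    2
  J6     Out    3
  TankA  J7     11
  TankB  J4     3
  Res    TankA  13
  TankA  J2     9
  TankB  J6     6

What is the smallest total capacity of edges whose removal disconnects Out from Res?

Augment Res→TankA→J2→J3→Out: bottleneck 5, flow now 5.
Augment Res→TankA→TankB→J3→Out: bottleneck 2, flow now 7.
Augment Res→TankA→TankB→J6→Out: bottleneck 1, flow now 8.
Augment Res→TankA→J7→J3→TankB→J6→Out: bottleneck 2, flow now 10. (uses reverse residual edge)
No augmenting path remains; maximum flow = 10.
By max-flow min-cut, the minimum cut capacity equals the max flow.
In the residual graph, reachable from Res: {Res, TankA, J2, J7, J3}.
Min-cut edges: TankA→TankB (3), J3→Out (7); capacity 3 + 7 = 10.

10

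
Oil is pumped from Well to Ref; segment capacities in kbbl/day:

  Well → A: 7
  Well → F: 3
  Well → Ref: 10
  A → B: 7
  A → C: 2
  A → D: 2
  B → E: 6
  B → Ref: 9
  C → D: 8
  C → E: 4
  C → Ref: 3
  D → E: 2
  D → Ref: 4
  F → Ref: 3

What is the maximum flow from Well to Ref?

20

Augment Well→Ref: bottleneck 10, flow now 10.
Augment Well→F→Ref: bottleneck 3, flow now 13.
Augment Well→A→B→Ref: bottleneck 7, flow now 20.
No augmenting path remains; maximum flow = 20.
In the residual graph, reachable from Well: {Well}.
Min-cut edges: Well→A (7), Well→F (3), Well→Ref (10); capacity 7 + 3 + 10 = 20.
This cut is saturated, so no flow can exceed 20.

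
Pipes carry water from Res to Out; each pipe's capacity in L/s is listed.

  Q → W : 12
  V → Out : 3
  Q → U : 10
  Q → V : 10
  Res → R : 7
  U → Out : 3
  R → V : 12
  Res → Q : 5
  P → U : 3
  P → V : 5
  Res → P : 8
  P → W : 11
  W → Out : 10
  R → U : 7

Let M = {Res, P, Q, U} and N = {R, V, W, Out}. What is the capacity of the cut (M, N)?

48

Edges leaving {Res, P, Q, U}: Res→R (7), P→V (5), P→W (11), Q→V (10), Q→W (12), U→Out (3).
Cut capacity = 7 + 5 + 11 + 10 + 12 + 3 = 48.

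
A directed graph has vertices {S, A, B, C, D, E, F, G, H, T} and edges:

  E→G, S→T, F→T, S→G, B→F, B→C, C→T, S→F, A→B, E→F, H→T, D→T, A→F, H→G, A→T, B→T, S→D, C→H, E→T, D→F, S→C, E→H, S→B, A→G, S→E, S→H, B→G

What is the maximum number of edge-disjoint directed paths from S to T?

7

Assign every edge capacity 1; by Menger, the answer equals the max flow.
Path S→T (+1); total 1.
Path S→B→T (+1); total 2.
Path S→C→T (+1); total 3.
Path S→D→T (+1); total 4.
Path S→E→T (+1); total 5.
Path S→F→T (+1); total 6.
Path S→H→T (+1); total 7.
No residual S→T path; max flow = 7.
Certifying cut of size 7: {S→B, S→C, S→D, S→E, S→F, S→H, S→T}.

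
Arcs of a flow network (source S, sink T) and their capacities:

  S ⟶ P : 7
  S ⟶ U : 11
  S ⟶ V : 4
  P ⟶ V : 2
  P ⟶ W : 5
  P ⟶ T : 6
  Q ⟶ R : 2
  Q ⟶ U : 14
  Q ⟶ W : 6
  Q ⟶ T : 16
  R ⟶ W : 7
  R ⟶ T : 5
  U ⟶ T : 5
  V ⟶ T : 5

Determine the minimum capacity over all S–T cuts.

Augment S→P→T: bottleneck 6, flow now 6.
Augment S→U→T: bottleneck 5, flow now 11.
Augment S→V→T: bottleneck 4, flow now 15.
Augment S→P→V→T: bottleneck 1, flow now 16.
No augmenting path remains; maximum flow = 16.
By max-flow min-cut, the minimum cut capacity equals the max flow.
In the residual graph, reachable from S: {S, U}.
Min-cut edges: S→P (7), S→V (4), U→T (5); capacity 7 + 4 + 5 = 16.

16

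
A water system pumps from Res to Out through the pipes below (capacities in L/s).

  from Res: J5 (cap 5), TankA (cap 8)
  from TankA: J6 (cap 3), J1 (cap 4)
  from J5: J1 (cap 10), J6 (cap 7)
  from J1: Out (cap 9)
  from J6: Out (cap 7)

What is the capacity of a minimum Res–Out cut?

Augment Res→TankA→J1→Out: bottleneck 4, flow now 4.
Augment Res→TankA→J6→Out: bottleneck 3, flow now 7.
Augment Res→J5→J1→Out: bottleneck 5, flow now 12.
No augmenting path remains; maximum flow = 12.
By max-flow min-cut, the minimum cut capacity equals the max flow.
In the residual graph, reachable from Res: {Res, TankA}.
Min-cut edges: Res→J5 (5), TankA→J1 (4), TankA→J6 (3); capacity 5 + 4 + 3 = 12.

12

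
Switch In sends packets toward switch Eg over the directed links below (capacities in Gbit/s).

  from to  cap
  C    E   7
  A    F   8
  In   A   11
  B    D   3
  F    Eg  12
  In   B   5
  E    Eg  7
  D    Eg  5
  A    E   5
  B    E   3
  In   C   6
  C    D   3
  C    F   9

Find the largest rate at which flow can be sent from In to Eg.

Augment In→A→E→Eg: bottleneck 5, flow now 5.
Augment In→A→F→Eg: bottleneck 6, flow now 11.
Augment In→B→D→Eg: bottleneck 3, flow now 14.
Augment In→B→E→Eg: bottleneck 2, flow now 16.
Augment In→C→D→Eg: bottleneck 2, flow now 18.
Augment In→C→F→Eg: bottleneck 4, flow now 22.
No augmenting path remains; maximum flow = 22.
In the residual graph, reachable from In: {In}.
Min-cut edges: In→A (11), In→B (5), In→C (6); capacity 11 + 5 + 6 = 22.
This cut is saturated, so no flow can exceed 22.

22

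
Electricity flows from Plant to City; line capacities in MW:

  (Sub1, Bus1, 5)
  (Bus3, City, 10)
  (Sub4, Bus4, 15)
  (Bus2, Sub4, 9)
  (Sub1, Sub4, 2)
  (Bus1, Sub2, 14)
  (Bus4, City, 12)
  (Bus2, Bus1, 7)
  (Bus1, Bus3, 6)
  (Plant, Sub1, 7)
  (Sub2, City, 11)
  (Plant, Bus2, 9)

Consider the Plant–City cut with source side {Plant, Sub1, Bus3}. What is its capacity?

Edges leaving {Plant, Sub1, Bus3}: Plant→Bus2 (9), Sub1→Bus1 (5), Sub1→Sub4 (2), Bus3→City (10).
Cut capacity = 9 + 5 + 2 + 10 = 26.

26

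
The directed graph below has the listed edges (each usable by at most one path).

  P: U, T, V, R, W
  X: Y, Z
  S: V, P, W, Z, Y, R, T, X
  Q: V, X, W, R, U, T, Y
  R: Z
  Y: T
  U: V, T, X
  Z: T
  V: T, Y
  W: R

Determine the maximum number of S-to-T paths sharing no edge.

5

Assign every edge capacity 1; by Menger, the answer equals the max flow.
Path S→T (+1); total 1.
Path S→P→T (+1); total 2.
Path S→V→T (+1); total 3.
Path S→Y→T (+1); total 4.
Path S→Z→T (+1); total 5.
No residual S→T path; max flow = 5.
Certifying cut of size 5: {S→P, S→T, S→V, Y→T, Z→T}.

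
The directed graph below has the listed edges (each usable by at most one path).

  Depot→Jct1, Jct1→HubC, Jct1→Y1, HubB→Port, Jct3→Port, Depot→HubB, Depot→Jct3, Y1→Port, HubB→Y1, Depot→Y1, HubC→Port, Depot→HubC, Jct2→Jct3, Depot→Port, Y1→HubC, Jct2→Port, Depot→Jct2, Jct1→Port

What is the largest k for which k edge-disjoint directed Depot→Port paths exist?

Assign every edge capacity 1; by Menger, the answer equals the max flow.
Path Depot→Port (+1); total 1.
Path Depot→HubB→Port (+1); total 2.
Path Depot→Jct1→Port (+1); total 3.
Path Depot→Jct3→Port (+1); total 4.
Path Depot→Y1→Port (+1); total 5.
Path Depot→HubC→Port (+1); total 6.
Path Depot→Jct2→Port (+1); total 7.
No residual Depot→Port path; max flow = 7.
Certifying cut of size 7: {Depot→HubB, Depot→HubC, Depot→Jct1, Depot→Jct2, Depot→Jct3, Depot→Port, Depot→Y1}.

7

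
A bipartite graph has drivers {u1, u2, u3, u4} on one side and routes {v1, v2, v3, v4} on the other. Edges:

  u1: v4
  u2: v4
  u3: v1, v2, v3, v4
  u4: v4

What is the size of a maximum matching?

2

Unit-capacity flow: source→left, listed edges, right→sink; max matching = max flow.
Augmenting path u1→v4 (+1); matched 1.
Augmenting path u3→v1 (+1); matched 2.
No augmenting path remains; maximum matching = 2.
König certificate: {u3, v4} is a vertex cover of size 2 (every listed pair touches it), so no matching can be larger.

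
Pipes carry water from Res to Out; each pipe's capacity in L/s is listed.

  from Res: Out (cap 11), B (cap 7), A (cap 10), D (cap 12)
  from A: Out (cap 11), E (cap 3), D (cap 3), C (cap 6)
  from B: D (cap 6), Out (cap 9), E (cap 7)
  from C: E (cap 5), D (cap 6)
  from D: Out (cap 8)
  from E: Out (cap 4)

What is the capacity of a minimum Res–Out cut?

Augment Res→Out: bottleneck 11, flow now 11.
Augment Res→A→Out: bottleneck 10, flow now 21.
Augment Res→B→Out: bottleneck 7, flow now 28.
Augment Res→D→Out: bottleneck 8, flow now 36.
No augmenting path remains; maximum flow = 36.
By max-flow min-cut, the minimum cut capacity equals the max flow.
In the residual graph, reachable from Res: {Res, D}.
Min-cut edges: Res→A (10), Res→B (7), Res→Out (11), D→Out (8); capacity 10 + 7 + 11 + 8 = 36.

36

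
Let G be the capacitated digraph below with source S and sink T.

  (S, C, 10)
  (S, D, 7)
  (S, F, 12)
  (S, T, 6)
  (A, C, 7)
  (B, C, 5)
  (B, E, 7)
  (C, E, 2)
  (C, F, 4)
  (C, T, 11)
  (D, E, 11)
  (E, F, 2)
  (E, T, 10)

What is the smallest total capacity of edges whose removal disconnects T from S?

23

Augment S→T: bottleneck 6, flow now 6.
Augment S→C→T: bottleneck 10, flow now 16.
Augment S→D→E→T: bottleneck 7, flow now 23.
No augmenting path remains; maximum flow = 23.
By max-flow min-cut, the minimum cut capacity equals the max flow.
In the residual graph, reachable from S: {S, F}.
Min-cut edges: S→C (10), S→D (7), S→T (6); capacity 10 + 7 + 6 = 23.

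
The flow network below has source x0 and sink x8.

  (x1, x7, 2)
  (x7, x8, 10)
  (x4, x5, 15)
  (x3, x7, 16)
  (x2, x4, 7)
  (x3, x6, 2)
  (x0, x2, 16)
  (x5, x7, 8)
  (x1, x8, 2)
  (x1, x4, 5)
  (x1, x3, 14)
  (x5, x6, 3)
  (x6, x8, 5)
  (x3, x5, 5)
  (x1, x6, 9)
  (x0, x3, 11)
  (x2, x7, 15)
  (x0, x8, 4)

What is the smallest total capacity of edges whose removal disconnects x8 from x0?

Augment x0→x8: bottleneck 4, flow now 4.
Augment x0→x2→x7→x8: bottleneck 10, flow now 14.
Augment x0→x3→x6→x8: bottleneck 2, flow now 16.
Augment x0→x3→x5→x6→x8: bottleneck 3, flow now 19.
No augmenting path remains; maximum flow = 19.
By max-flow min-cut, the minimum cut capacity equals the max flow.
In the residual graph, reachable from x0: {x0, x2, x3, x4, x5, x7}.
Min-cut edges: x0→x8 (4), x3→x6 (2), x5→x6 (3), x7→x8 (10); capacity 4 + 2 + 3 + 10 = 19.

19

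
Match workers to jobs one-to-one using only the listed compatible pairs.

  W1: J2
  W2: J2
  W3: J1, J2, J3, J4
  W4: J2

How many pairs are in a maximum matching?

2

Unit-capacity flow: source→left, listed edges, right→sink; max matching = max flow.
Augmenting path W1→J2 (+1); matched 1.
Augmenting path W3→J1 (+1); matched 2.
No augmenting path remains; maximum matching = 2.
König certificate: {W3, J2} is a vertex cover of size 2 (every listed pair touches it), so no matching can be larger.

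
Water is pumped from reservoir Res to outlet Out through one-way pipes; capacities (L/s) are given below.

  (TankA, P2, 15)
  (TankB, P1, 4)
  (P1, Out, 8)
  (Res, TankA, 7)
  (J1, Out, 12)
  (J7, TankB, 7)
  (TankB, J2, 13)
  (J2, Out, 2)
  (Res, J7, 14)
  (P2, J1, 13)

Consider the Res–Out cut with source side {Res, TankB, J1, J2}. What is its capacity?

39

Edges leaving {Res, TankB, J1, J2}: Res→J7 (14), Res→TankA (7), TankB→P1 (4), J1→Out (12), J2→Out (2).
Cut capacity = 14 + 7 + 4 + 12 + 2 = 39.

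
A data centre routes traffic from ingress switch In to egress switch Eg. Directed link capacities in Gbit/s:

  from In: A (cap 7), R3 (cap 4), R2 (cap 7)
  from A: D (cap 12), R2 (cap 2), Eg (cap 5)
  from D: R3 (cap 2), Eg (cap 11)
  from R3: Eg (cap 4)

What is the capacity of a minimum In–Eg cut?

Augment In→A→Eg: bottleneck 5, flow now 5.
Augment In→R3→Eg: bottleneck 4, flow now 9.
Augment In→A→D→Eg: bottleneck 2, flow now 11.
No augmenting path remains; maximum flow = 11.
By max-flow min-cut, the minimum cut capacity equals the max flow.
In the residual graph, reachable from In: {In, R2}.
Min-cut edges: In→A (7), In→R3 (4); capacity 7 + 4 = 11.

11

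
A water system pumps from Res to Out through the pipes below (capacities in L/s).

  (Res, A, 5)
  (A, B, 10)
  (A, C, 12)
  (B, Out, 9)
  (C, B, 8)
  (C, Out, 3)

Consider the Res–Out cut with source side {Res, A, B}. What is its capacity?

Edges leaving {Res, A, B}: A→C (12), B→Out (9).
Cut capacity = 12 + 9 = 21.

21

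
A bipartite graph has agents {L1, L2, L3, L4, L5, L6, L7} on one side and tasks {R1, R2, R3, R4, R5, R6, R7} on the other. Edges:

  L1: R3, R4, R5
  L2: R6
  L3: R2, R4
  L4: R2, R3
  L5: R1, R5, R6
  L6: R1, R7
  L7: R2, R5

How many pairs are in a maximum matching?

7

Unit-capacity flow: source→left, listed edges, right→sink; max matching = max flow.
Augmenting path L1→R3 (+1); matched 1.
Augmenting path L2→R6 (+1); matched 2.
Augmenting path L3→R2 (+1); matched 3.
Augmenting path L5→R1 (+1); matched 4.
Augmenting path L6→R7 (+1); matched 5.
Augmenting path L7→R5 (+1); matched 6.
Augmenting path L4→R2→L3→R4 (+1); matched 7.
No augmenting path remains; maximum matching = 7.
König certificate: {L1, L2, L3, L4, L5, L6, L7} is a vertex cover of size 7 (every listed pair touches it), so no matching can be larger.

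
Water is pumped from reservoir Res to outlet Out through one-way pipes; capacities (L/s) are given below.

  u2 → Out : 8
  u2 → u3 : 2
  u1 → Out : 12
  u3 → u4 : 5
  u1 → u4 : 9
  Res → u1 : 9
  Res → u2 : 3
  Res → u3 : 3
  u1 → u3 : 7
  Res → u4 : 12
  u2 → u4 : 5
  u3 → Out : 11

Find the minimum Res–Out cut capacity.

Augment Res→u1→Out: bottleneck 9, flow now 9.
Augment Res→u2→Out: bottleneck 3, flow now 12.
Augment Res→u3→Out: bottleneck 3, flow now 15.
No augmenting path remains; maximum flow = 15.
By max-flow min-cut, the minimum cut capacity equals the max flow.
In the residual graph, reachable from Res: {Res, u4}.
Min-cut edges: Res→u1 (9), Res→u2 (3), Res→u3 (3); capacity 9 + 3 + 3 = 15.

15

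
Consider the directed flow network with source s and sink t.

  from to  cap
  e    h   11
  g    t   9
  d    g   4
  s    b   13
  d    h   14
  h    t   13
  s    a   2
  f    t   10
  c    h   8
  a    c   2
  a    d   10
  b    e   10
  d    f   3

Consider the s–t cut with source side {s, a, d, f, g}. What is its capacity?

Edges leaving {s, a, d, f, g}: s→b (13), a→c (2), d→h (14), f→t (10), g→t (9).
Cut capacity = 13 + 2 + 14 + 10 + 9 = 48.

48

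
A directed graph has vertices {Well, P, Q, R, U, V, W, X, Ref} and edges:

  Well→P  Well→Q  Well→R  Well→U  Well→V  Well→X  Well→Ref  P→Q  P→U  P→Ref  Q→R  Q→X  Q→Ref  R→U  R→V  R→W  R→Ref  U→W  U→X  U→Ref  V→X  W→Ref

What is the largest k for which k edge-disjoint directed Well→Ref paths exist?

Assign every edge capacity 1; by Menger, the answer equals the max flow.
Path Well→Ref (+1); total 1.
Path Well→P→Ref (+1); total 2.
Path Well→Q→Ref (+1); total 3.
Path Well→R→Ref (+1); total 4.
Path Well→U→Ref (+1); total 5.
No residual Well→Ref path; max flow = 5.
Certifying cut of size 5: {Well→P, Well→Q, Well→R, Well→Ref, Well→U}.

5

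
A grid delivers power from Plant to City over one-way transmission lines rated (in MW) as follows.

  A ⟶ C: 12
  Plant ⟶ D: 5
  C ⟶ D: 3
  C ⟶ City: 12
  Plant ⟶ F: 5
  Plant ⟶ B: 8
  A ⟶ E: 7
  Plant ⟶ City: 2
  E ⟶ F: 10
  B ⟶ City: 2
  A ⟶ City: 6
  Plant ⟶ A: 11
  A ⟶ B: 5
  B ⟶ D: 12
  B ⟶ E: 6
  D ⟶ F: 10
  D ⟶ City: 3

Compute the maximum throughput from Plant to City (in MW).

Augment Plant→City: bottleneck 2, flow now 2.
Augment Plant→A→City: bottleneck 6, flow now 8.
Augment Plant→B→City: bottleneck 2, flow now 10.
Augment Plant→D→City: bottleneck 3, flow now 13.
Augment Plant→A→C→City: bottleneck 5, flow now 18.
No augmenting path remains; maximum flow = 18.
In the residual graph, reachable from Plant: {Plant, B, D, E, F}.
Min-cut edges: Plant→A (11), Plant→City (2), B→City (2), D→City (3); capacity 11 + 2 + 2 + 3 = 18.
This cut is saturated, so no flow can exceed 18.

18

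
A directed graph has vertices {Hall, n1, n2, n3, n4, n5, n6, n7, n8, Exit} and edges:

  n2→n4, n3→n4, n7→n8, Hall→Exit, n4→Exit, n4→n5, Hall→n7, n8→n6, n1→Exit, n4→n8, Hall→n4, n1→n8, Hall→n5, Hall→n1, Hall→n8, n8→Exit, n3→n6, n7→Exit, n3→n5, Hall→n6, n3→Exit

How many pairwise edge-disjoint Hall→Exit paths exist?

Assign every edge capacity 1; by Menger, the answer equals the max flow.
Path Hall→Exit (+1); total 1.
Path Hall→n1→Exit (+1); total 2.
Path Hall→n4→Exit (+1); total 3.
Path Hall→n7→Exit (+1); total 4.
Path Hall→n8→Exit (+1); total 5.
No residual Hall→Exit path; max flow = 5.
Certifying cut of size 5: {Hall→Exit, Hall→n1, Hall→n4, Hall→n7, Hall→n8}.

5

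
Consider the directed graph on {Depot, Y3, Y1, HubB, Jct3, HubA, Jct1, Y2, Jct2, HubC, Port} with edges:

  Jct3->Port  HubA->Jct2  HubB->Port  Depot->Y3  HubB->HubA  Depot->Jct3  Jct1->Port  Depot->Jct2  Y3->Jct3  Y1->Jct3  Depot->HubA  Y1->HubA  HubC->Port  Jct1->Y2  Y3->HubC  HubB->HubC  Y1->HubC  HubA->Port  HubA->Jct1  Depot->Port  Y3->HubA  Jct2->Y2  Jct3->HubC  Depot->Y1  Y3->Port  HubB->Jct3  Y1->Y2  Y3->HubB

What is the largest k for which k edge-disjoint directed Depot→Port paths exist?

Assign every edge capacity 1; by Menger, the answer equals the max flow.
Path Depot→Port (+1); total 1.
Path Depot→Y3→Port (+1); total 2.
Path Depot→Jct3→Port (+1); total 3.
Path Depot→HubA→Port (+1); total 4.
Path Depot→Y1→HubC→Port (+1); total 5.
No residual Depot→Port path; max flow = 5.
Certifying cut of size 5: {Depot→HubA, Depot→Jct3, Depot→Port, Depot→Y1, Depot→Y3}.

5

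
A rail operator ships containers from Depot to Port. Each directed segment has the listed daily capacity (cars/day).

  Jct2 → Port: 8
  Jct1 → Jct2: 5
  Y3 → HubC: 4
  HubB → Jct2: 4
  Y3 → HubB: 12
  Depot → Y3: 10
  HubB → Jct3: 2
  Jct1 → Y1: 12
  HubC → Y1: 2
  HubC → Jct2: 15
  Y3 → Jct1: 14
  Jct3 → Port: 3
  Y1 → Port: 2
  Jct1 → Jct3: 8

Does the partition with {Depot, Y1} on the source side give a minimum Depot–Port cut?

No — its capacity is 12, but the minimum cut has capacity 10.

Given cut capacity: 10 + 2 = 12.
Augment Depot→Y3→HubC→Y1→Port: bottleneck 2, flow now 2.
Augment Depot→Y3→HubC→Jct2→Port: bottleneck 2, flow now 4.
Augment Depot→Y3→Jct1→Jct3→Port: bottleneck 3, flow now 7.
Augment Depot→Y3→Jct1→Jct2→Port: bottleneck 3, flow now 10.
No augmenting path remains; maximum flow = 10.
In the residual graph, reachable from Depot: {Depot}.
Min-cut edges: Depot→Y3 (10); capacity 10 = 10.
Cut capacity 12 exceeds the max flow 10, so it is not minimum.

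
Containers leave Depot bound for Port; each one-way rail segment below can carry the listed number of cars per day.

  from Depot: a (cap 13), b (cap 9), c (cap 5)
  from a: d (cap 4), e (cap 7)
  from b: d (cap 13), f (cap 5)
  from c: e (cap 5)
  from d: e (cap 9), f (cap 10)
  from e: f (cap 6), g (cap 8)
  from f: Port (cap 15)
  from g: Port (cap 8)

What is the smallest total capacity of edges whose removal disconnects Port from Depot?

Augment Depot→b→f→Port: bottleneck 5, flow now 5.
Augment Depot→a→d→f→Port: bottleneck 4, flow now 9.
Augment Depot→a→e→f→Port: bottleneck 6, flow now 15.
Augment Depot→a→e→g→Port: bottleneck 1, flow now 16.
Augment Depot→c→e→g→Port: bottleneck 5, flow now 21.
Augment Depot→b→d→e→g→Port: bottleneck 2, flow now 23.
No augmenting path remains; maximum flow = 23.
By max-flow min-cut, the minimum cut capacity equals the max flow.
In the residual graph, reachable from Depot: {Depot, a, b, c, d, e, f}.
Min-cut edges: e→g (8), f→Port (15); capacity 8 + 15 = 23.

23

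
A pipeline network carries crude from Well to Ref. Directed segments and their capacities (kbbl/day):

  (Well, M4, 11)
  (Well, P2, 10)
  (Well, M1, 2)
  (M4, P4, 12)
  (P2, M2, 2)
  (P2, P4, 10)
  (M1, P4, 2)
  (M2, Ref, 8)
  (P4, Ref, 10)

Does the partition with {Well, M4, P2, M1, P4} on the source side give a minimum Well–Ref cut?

Given cut capacity: 2 + 10 = 12.
Augment Well→M4→P4→Ref: bottleneck 10, flow now 10.
Augment Well→P2→M2→Ref: bottleneck 2, flow now 12.
No augmenting path remains; maximum flow = 12.
Cut capacity 12 equals the max flow, so it is a minimum cut.

Yes — it is a minimum cut (capacity 12).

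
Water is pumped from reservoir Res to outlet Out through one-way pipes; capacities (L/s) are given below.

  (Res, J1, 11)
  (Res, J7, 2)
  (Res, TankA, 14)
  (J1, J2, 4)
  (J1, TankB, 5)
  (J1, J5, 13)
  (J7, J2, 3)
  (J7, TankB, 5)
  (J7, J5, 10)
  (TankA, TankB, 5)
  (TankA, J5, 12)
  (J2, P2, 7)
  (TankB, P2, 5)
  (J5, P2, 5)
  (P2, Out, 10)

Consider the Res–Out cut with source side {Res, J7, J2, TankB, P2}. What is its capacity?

45

Edges leaving {Res, J7, J2, TankB, P2}: Res→J1 (11), Res→TankA (14), J7→J5 (10), P2→Out (10).
Cut capacity = 11 + 14 + 10 + 10 = 45.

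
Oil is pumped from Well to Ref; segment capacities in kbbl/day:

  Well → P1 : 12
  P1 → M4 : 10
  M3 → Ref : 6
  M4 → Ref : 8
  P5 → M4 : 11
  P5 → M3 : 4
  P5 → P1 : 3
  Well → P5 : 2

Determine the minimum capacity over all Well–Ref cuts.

10

Augment Well→P5→M4→Ref: bottleneck 2, flow now 2.
Augment Well→P1→M4→Ref: bottleneck 6, flow now 8.
Augment Well→P1→M4→P5→M3→Ref: bottleneck 2, flow now 10. (uses reverse residual edge)
No augmenting path remains; maximum flow = 10.
By max-flow min-cut, the minimum cut capacity equals the max flow.
In the residual graph, reachable from Well: {Well, P1, M4}.
Min-cut edges: Well→P5 (2), M4→Ref (8); capacity 2 + 8 = 10.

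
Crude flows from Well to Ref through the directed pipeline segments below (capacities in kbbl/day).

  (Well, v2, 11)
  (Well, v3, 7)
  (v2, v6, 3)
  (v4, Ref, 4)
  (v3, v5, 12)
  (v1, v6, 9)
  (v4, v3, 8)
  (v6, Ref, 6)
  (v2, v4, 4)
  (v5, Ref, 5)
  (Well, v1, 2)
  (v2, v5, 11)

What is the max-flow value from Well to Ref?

14

Augment Well→v1→v6→Ref: bottleneck 2, flow now 2.
Augment Well→v2→v4→Ref: bottleneck 4, flow now 6.
Augment Well→v2→v5→Ref: bottleneck 5, flow now 11.
Augment Well→v2→v6→Ref: bottleneck 2, flow now 13.
Augment Well→v3→v5→v2→v6→Ref: bottleneck 1, flow now 14. (uses reverse residual edge)
No augmenting path remains; maximum flow = 14.
In the residual graph, reachable from Well: {Well, v2, v3, v5}.
Min-cut edges: Well→v1 (2), v2→v4 (4), v2→v6 (3), v5→Ref (5); capacity 2 + 4 + 3 + 5 = 14.
This cut is saturated, so no flow can exceed 14.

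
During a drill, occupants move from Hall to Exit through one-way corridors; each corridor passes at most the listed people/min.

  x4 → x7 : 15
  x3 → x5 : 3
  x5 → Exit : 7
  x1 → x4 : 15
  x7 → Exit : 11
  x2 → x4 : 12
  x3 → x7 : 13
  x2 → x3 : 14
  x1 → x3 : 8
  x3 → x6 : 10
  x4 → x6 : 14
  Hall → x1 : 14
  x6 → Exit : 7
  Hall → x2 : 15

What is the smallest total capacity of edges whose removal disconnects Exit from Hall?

Augment Hall→x1→x3→x5→Exit: bottleneck 3, flow now 3.
Augment Hall→x1→x3→x6→Exit: bottleneck 5, flow now 8.
Augment Hall→x1→x4→x6→Exit: bottleneck 2, flow now 10.
Augment Hall→x1→x4→x7→Exit: bottleneck 4, flow now 14.
Augment Hall→x2→x3→x7→Exit: bottleneck 7, flow now 21.
No augmenting path remains; maximum flow = 21.
By max-flow min-cut, the minimum cut capacity equals the max flow.
In the residual graph, reachable from Hall: {Hall, x1, x2, x3, x4, x6, x7}.
Min-cut edges: x3→x5 (3), x6→Exit (7), x7→Exit (11); capacity 3 + 7 + 11 = 21.

21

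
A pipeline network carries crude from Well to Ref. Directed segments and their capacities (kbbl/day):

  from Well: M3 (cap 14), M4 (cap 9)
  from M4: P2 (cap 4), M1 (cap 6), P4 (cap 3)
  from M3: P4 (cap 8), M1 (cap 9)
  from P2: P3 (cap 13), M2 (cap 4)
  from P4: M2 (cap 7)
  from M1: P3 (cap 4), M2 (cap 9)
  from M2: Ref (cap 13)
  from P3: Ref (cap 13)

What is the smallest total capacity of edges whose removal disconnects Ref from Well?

Augment Well→M4→P2→M2→Ref: bottleneck 4, flow now 4.
Augment Well→M4→P4→M2→Ref: bottleneck 3, flow now 7.
Augment Well→M4→M1→M2→Ref: bottleneck 2, flow now 9.
Augment Well→M3→P4→M2→Ref: bottleneck 4, flow now 13.
Augment Well→M3→M1→P3→Ref: bottleneck 4, flow now 17.
Augment Well→M3→M1→M2→P2→P3→Ref: bottleneck 4, flow now 21. (uses reverse residual edge)
No augmenting path remains; maximum flow = 21.
By max-flow min-cut, the minimum cut capacity equals the max flow.
In the residual graph, reachable from Well: {Well, M4, M3, P4, M1, M2}.
Min-cut edges: M4→P2 (4), M1→P3 (4), M2→Ref (13); capacity 4 + 4 + 13 = 21.

21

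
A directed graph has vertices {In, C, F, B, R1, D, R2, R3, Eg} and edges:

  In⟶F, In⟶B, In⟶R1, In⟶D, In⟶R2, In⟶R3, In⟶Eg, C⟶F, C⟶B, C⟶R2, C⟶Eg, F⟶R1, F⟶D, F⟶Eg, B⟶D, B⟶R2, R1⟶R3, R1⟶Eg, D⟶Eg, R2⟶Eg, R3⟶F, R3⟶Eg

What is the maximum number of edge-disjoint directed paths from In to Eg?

Assign every edge capacity 1; by Menger, the answer equals the max flow.
Path In→Eg (+1); total 1.
Path In→F→Eg (+1); total 2.
Path In→R1→Eg (+1); total 3.
Path In→D→Eg (+1); total 4.
Path In→R2→Eg (+1); total 5.
Path In→R3→Eg (+1); total 6.
No residual In→Eg path; max flow = 6.
Certifying cut of size 6: {D→Eg, In→Eg, In→F, In→R1, In→R3, R2→Eg}.

6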